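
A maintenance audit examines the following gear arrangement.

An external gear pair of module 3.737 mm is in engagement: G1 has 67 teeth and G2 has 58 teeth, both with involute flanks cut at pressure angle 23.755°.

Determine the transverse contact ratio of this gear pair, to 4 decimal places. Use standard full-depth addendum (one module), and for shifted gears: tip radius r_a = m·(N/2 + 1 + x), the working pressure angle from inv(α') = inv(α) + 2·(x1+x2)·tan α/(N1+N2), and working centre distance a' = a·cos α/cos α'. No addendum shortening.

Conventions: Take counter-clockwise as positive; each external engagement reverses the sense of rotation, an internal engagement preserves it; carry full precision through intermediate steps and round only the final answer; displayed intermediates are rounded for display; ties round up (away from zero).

class = single-mesh tooth geometry [involute pair 67T × 58T, m = 3.737]
base radii: r_b1 = 114.582986, r_b2 = 99.191242
tip radii: r_a1 = 128.926500, r_a2 = 112.110000
no profile shift: α' = α, a' = a
action lengths: √(r_a1²−r_b1²) = 59.099761, √(r_a2²−r_b2²) = 52.247006
base pitch p_b = π·m·cos α = 10.745465
CR = (59.099761 + 52.247006 − 233.562500·sin 23.75500°)/10.745465 = 1.606407
contact ratio ≈ 1.6064

1.6064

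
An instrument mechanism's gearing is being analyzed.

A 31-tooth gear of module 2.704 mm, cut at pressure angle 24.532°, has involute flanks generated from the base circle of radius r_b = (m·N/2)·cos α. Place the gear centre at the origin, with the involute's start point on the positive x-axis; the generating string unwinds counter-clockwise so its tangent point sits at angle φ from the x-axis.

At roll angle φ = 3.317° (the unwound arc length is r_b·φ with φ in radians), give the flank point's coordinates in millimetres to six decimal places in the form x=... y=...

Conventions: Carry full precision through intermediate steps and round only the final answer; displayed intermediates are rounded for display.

class = single-mesh tooth geometry [base-circle involute, m = 2.704, 31T]
pitch radius r_p = m·N/2 = 2.704·31/2 = 41.912000
base radius r_b = r_p·cos α = 41.912000·cos 24.532° = 38.128584
roll angle φ = 3.317° = 0.05789257 rad
x = r_b·(cos φ + φ·sin φ) = 38.192425
y = r_b·(sin φ − φ·cos φ) = 0.002465

x=38.192425 y=0.002465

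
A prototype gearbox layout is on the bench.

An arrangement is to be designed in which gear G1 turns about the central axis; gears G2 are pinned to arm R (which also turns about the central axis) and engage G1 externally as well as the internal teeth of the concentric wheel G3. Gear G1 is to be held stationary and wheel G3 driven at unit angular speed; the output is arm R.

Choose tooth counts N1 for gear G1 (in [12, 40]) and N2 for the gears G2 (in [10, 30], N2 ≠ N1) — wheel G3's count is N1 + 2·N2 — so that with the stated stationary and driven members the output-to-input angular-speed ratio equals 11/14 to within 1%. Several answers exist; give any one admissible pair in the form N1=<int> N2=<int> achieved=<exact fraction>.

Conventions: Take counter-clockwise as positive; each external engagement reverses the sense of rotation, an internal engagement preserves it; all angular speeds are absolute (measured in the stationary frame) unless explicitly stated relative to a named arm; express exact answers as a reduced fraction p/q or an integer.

N1=12 N2=16 achieved=11/14

topology: planetary set — design target 11/14, arm = carrier (Willis)
Willis with ω_sun = 0: ω_arm/ω_ring = N3/(N1+N3); set equal to 11/14  ⇒  N3/N1 = (11/14)/(1 − 11/14) = 11/3
N3 = N1 + 2·N2  ⇒  N2/N1 = (N3/N1 − 1)/2 = (11/3 − 1)/2 = 4/3
smallest multiple with N1 ≥ 12 and N2 ≥ 10: k = 4  ⇒  N1 = 4·3 = 12, N2 = 4·4 = 16 (N1 ≤ 40, N2 ≤ 30, N2 ≠ N1 ✓), N3 = 12 + 2·16 = 44
check: N3/(N1+N3) with N1 = 12, N3 = 44 gives 11/14; |achieved − target| = 0 ≤ 11/1400 ✓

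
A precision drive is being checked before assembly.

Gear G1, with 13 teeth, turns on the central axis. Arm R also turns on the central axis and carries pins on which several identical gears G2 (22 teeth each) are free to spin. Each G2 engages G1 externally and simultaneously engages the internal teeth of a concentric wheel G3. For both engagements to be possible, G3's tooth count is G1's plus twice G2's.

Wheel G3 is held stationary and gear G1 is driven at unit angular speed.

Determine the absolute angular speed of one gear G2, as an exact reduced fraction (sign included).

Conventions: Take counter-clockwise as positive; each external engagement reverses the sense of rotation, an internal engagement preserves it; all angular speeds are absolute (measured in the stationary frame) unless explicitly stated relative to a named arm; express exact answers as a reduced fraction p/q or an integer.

-13/44

class = planetary set [G3 = 13+2·22 = 57; Willis about the carrier]
ring teeth: 13 + 2·22 = 57
13(ω_sun−ω_arm) = −57(ω_ring−ω_arm),  ω_ring = 0, ω_sun = 1
13(1−ω_arm) = −57(0−ω_arm)  ⇒  70·ω_arm = 13  ⇒  ω_arm = 13/70
sun–planet mesh: 13·(1−13/70) = −22·(ω_p−ω_arm)  ⇒  ω_p−ω_arm = -741/1540
ω_p = 13/70 − 741/1540 = -13/44
exact speed ratio = -13/44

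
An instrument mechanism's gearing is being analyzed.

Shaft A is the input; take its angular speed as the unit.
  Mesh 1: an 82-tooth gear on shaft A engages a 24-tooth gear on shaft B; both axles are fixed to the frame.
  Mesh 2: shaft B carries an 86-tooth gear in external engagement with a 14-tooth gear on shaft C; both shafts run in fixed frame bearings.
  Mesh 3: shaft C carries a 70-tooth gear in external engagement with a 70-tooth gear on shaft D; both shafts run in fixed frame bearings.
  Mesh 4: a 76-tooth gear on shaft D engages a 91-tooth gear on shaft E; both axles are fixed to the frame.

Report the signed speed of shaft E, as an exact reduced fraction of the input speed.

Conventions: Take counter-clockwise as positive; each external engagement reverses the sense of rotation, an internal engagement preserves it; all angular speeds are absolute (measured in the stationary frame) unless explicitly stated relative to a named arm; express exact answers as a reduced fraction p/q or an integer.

33497/1911

4-mesh fixed-axis compound train (all bearings frame-fixed)
mesh 1 [82T→24T]: |ω|/ω_in = 1×82/24 = 41/12, sense flips to −
mesh 2 [86T→14T]: |ω|/ω_in = (41/12)×86/14 = 1763/84, sense flips to +
mesh 3 [70T→70T]: |ω|/ω_in = (1763/84)×70/70 = 1763/84, sense flips to −
mesh 4 [76T→91T]: |ω|/ω_in = (1763/84)×76/91 = 33497/1911, sense flips to +
signed output speed (× input speed) = 33497/1911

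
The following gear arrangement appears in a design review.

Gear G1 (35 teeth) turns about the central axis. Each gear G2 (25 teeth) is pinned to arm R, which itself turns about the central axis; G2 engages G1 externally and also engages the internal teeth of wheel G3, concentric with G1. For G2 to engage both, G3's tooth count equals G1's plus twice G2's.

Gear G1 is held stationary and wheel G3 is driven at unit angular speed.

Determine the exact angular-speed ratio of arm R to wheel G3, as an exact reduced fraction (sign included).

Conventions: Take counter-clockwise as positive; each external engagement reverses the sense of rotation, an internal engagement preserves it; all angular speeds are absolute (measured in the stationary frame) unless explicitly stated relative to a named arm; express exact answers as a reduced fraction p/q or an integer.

recognized (axles ride arm R): planetary set, 35/25/85 teeth
ring teeth: 35 + 2·25 = 85
35(ω_sun−ω_arm) = −85(ω_ring−ω_arm),  ω_sun = 0, ω_ring = 1
35(0−ω_arm) = −85(1−ω_arm)  ⇒  120·ω_arm = 85  ⇒  ω_arm = 17/24
ω_out/ω_in = 17/24

17/24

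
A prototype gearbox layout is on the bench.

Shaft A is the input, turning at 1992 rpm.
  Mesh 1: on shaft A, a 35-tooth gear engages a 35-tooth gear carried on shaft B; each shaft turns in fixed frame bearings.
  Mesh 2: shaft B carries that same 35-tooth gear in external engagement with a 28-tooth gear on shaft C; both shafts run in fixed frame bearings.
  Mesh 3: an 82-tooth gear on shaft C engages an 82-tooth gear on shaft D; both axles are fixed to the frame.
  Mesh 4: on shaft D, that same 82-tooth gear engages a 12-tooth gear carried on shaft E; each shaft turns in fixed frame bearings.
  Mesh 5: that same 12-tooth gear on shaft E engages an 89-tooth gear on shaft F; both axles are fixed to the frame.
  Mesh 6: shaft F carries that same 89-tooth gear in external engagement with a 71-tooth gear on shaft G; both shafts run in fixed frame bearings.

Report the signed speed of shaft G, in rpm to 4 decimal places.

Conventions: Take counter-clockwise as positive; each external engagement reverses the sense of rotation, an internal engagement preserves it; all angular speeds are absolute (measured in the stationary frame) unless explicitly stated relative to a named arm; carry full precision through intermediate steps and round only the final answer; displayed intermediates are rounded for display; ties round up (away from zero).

recognized (7 fixed axles, 6 meshes): fixed-axis compound train
mesh 1 [35T→35T]: ω = 1992.0000×35/35 = 1992.0000 rpm, sense flips to −
mesh 2 [35T→28T]: ω = 1992.0000×35/28 = 2490.0000 rpm, sense flips to +
mesh 3 [82T→82T]: ω = 2490.0000×82/82 = 2490.0000 rpm, sense flips to −
mesh 4 [82T→12T]: ω = 2490.0000×82/12 = 17015.0000 rpm, sense flips to +
mesh 5 [12T→89T]: ω = 17015.0000×12/89 = 2294.1573 rpm, sense flips to −
mesh 6 [89T→71T]: ω = 2294.1573×89/71 = 2875.7746 rpm, sense flips to +
signed output speed = +2875.7746 rpm

+2875.7746 rpm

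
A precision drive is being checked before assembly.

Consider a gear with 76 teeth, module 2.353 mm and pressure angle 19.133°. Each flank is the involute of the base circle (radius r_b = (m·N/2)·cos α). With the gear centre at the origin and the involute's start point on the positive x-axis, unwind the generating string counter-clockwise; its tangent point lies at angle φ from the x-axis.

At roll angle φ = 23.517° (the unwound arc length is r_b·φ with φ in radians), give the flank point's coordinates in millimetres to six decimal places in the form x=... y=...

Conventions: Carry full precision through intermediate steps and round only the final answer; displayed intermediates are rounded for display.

x=91.293567 y=1.914474

topology: single-mesh involute geometry — m = 2.353, N = 76
pitch radius r_p = m·N/2 = 2.353·76/2 = 89.414000
base radius r_b = r_p·cos α = 89.414000·cos 19.133° = 84.474797
roll angle φ = 23.517° = 0.41044908 rad
x = r_b·(cos φ + φ·sin φ) = 91.293567
y = r_b·(sin φ − φ·cos φ) = 1.914474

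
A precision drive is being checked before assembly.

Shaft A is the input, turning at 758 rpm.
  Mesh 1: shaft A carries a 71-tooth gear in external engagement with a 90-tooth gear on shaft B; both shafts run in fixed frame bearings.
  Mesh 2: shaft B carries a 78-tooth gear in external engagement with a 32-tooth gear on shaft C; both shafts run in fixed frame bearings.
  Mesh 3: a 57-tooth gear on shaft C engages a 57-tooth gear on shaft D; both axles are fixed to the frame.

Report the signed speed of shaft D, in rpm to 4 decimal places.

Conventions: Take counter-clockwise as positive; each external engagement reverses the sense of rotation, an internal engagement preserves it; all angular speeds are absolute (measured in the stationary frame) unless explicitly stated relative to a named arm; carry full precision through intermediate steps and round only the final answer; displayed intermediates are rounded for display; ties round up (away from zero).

-1457.5708 rpm

3-mesh fixed-axis compound train (all bearings frame-fixed)
mesh 1 [71T→90T]: ω = 758.0000×71/90 = 597.9778 rpm, sense flips to −
mesh 2 [78T→32T]: ω = 597.9778×78/32 = 1457.5708 rpm, sense flips to +
mesh 3 [57T→57T]: ω = 1457.5708×57/57 = 1457.5708 rpm, sense flips to −
signed output speed = -1457.5708 rpm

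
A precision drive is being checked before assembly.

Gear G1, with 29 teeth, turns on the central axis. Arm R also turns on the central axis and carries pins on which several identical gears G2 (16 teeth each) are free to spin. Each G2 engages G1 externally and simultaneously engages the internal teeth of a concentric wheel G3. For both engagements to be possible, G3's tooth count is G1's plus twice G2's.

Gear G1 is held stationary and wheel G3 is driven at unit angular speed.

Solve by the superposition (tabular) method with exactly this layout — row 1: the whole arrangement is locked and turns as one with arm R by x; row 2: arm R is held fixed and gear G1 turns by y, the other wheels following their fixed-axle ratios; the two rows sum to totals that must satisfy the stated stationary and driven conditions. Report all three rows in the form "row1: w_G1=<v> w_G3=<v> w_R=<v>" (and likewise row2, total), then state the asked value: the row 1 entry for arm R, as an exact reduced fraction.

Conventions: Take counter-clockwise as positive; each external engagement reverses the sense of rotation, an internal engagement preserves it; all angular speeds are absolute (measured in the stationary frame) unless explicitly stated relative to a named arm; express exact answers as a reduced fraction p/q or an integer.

row1: w_G1=61/90 w_G3=61/90 w_R=61/90
row2: w_G1=-61/90 w_G3=29/90 w_R=0
total: w_G1=0 w_G3=1 w_R=61/90
asked value: 61/90

class = planetary set [G3 = 29+2·16 = 61; Willis about the carrier]
superposition row 1 [locked train]: every member turns x
row 2: sun turns y, ring = −(29/61)·y, arm 0
boundary: total ω_sun = x + y = 0 and total ω_ring = x − (29/61)·y = 1  ⇒  y = -61/90, x = 61/90
row 2 ring = −(29/61)·(-61/90) = 29/90
totals (row 1 + row 2): sun 61/90 + (-61/90) = 0, ring 61/90 + 29/90 = 1, arm 61/90 + 0 = 61/90
asked cell (row1, arm) = 61/90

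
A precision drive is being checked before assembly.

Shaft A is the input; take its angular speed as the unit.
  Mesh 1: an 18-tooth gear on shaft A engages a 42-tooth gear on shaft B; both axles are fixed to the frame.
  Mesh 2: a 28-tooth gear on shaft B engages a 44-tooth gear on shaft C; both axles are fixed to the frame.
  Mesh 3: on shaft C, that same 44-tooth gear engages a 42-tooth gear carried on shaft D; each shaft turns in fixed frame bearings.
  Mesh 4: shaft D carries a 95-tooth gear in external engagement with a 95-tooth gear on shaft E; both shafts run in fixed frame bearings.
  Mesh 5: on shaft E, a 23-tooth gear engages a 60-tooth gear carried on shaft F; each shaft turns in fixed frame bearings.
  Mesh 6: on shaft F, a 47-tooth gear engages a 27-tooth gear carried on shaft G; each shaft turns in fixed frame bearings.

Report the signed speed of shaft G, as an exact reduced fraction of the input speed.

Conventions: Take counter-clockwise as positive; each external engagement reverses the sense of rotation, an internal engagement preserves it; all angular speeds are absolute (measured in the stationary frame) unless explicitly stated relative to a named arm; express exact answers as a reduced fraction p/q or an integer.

1081/5670

6-mesh fixed-axis compound train (all bearings frame-fixed)
mesh 1 [18T→42T]: |ω|/ω_in = 1×18/42 = 3/7, sense flips to −
mesh 2 [28T→44T]: |ω|/ω_in = (3/7)×28/44 = 3/11, sense flips to +
mesh 3 [44T→42T]: |ω|/ω_in = (3/11)×44/42 = 2/7, sense flips to −
mesh 4 [95T→95T]: |ω|/ω_in = (2/7)×95/95 = 2/7, sense flips to +
mesh 5 [23T→60T]: |ω|/ω_in = (2/7)×23/60 = 23/210, sense flips to −
mesh 6 [47T→27T]: |ω|/ω_in = (23/210)×47/27 = 1081/5670, sense flips to +
signed output speed (× input speed) = 1081/5670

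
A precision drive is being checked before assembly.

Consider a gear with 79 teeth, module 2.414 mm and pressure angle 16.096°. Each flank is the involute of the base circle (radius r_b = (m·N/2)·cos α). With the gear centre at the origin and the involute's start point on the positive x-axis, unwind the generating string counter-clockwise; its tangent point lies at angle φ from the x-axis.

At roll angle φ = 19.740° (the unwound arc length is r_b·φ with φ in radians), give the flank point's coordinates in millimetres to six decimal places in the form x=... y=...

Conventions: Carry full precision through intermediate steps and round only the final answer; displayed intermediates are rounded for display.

x=96.892060 y=1.234114

topology: single-mesh involute geometry — m = 2.414, N = 79
pitch radius r_p = m·N/2 = 2.414·79/2 = 95.353000
base radius r_b = r_p·cos α = 95.353000·cos 16.096° = 91.615021
roll angle φ = 19.740° = 0.34452799 rad
x = r_b·(cos φ + φ·sin φ) = 96.892060
y = r_b·(sin φ − φ·cos φ) = 1.234114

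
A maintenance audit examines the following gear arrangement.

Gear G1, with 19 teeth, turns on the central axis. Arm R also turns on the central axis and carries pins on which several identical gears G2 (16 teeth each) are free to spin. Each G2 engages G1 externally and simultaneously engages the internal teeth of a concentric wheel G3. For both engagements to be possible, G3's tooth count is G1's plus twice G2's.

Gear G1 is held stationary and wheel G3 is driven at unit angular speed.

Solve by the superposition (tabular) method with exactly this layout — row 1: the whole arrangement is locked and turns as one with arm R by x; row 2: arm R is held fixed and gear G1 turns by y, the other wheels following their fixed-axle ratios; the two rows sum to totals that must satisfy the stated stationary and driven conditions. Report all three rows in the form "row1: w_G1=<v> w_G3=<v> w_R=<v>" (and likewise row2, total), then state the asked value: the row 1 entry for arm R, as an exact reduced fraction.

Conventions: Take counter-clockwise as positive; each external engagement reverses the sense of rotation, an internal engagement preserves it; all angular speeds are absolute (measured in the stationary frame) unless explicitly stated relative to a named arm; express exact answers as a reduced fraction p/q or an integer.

class = planetary set [G3 = 19+2·16 = 51; Willis about the carrier]
row 1 (train locked, turned with arm): all members turn x
row 2 (arm held, sun turns y): ω_ring = −(19/51)·y, ω_arm = 0
boundary: total ω_sun = x + y = 0 and total ω_ring = x − (19/51)·y = 1  ⇒  y = -51/70, x = 51/70
row 2 ring = −(19/51)·(-51/70) = 19/70
totals (row 1 + row 2): sun 51/70 + (-51/70) = 0, ring 51/70 + 19/70 = 1, arm 51/70 + 0 = 51/70
asked cell (row1, arm) = 51/70

row1: w_G1=51/70 w_G3=51/70 w_R=51/70
row2: w_G1=-51/70 w_G3=19/70 w_R=0
total: w_G1=0 w_G3=1 w_R=51/70
asked value: 51/70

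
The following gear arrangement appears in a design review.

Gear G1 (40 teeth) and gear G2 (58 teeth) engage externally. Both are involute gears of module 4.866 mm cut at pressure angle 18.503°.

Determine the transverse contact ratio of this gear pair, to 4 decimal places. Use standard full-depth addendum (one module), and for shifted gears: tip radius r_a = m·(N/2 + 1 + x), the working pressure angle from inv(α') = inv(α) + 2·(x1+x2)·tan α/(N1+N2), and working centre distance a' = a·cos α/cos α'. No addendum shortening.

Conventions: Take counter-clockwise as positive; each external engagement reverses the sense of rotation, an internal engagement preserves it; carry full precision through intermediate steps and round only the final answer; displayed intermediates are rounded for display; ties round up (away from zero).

1.8304

topology: single-mesh involute geometry — m = 4.866, 40T/58T pair
base radii: r_b1 = 92.289241, r_b2 = 133.819400
tip radii: r_a1 = 102.186000, r_a2 = 145.980000
no profile shift: α' = α, a' = a
action lengths: √(r_a1²−r_b1²) = 43.871113, √(r_a2²−r_b2²) = 58.331198
base pitch p_b = π·m·cos α = 14.496760
CR = (43.871113 + 58.331198 − 238.434000·sin 18.50300°)/14.496760 = 1.830358
contact ratio ≈ 1.8304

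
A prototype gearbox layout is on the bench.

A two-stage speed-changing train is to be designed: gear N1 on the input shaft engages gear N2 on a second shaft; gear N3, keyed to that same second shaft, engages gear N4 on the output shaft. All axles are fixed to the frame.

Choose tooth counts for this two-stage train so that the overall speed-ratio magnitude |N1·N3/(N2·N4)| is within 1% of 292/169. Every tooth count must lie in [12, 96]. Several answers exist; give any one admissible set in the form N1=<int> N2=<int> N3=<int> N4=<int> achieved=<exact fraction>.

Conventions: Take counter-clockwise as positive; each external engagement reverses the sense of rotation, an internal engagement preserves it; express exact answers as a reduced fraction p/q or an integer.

N1=12 N2=13 N3=73 N4=39 achieved=292/169

2-stage fixed-axis compound train for ratio 292/169
target = 292/169 in lowest terms: an exact hit needs N1·N3 = k·292 and N2·N4 = k·169 for one integer k, every count in [12, 96]; additionally prefer no 1:1 stage (N1 ≠ N2, N3 ≠ N4)
k = 1…2: no 1:1-free in-range split of k·292 and k·169 into factor pairs; take k = 3
k = 3: N1·N3 = 876 = 12·73, N2·N4 = 507 = 13·39
achieved = 12·73/(13·39) = 292/169; |achieved − target| = 0 ≤ 73/4225 ✓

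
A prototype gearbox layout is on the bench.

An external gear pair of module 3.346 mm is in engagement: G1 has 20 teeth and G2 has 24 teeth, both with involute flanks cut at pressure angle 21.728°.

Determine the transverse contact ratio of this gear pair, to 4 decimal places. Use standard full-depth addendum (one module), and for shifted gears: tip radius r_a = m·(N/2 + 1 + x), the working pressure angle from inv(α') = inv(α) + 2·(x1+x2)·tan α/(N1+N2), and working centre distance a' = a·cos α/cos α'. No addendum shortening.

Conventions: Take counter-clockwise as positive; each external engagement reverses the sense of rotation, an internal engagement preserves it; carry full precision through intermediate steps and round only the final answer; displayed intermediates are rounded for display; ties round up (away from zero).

1.5197

topology: single-mesh involute geometry — m = 3.346, 20T/24T pair
base radii: r_b1 = 31.082726, r_b2 = 37.299271
tip radii: r_a1 = 36.806000, r_a2 = 43.498000
no profile shift: α' = α, a' = a
action lengths: √(r_a1²−r_b1²) = 19.711564, √(r_a2²−r_b2²) = 22.379463
base pitch p_b = π·m·cos α = 9.764926
CR = (19.711564 + 22.379463 − 73.612000·sin 21.72800°)/9.764926 = 1.519705
contact ratio ≈ 1.5197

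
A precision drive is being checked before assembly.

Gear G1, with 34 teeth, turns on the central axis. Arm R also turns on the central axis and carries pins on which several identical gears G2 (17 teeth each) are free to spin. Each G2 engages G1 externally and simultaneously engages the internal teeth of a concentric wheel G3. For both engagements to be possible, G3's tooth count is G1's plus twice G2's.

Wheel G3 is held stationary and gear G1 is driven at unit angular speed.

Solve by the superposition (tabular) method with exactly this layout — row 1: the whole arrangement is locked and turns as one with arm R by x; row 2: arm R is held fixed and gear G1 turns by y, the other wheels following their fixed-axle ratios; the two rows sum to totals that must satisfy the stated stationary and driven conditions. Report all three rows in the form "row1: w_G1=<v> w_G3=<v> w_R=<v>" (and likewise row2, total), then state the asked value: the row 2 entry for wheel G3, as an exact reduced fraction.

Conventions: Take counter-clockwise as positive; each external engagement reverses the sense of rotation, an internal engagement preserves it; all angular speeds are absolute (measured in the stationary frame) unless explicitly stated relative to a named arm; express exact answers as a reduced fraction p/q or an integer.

row1: w_G1=1/3 w_G3=1/3 w_R=1/3
row2: w_G1=2/3 w_G3=-1/3 w_R=0
total: w_G1=1 w_G3=0 w_R=1/3
asked value: -1/3

topology: planetary set — G1 34T / G2 17T / G3 68T, arm = carrier (Willis)
row 1 — lock + rotate with arm: ω_sun = ω_ring = ω_arm = x
row 2: sun turns y, ring = −(34/68)·y, arm 0
boundary: total ω_ring = x − (34/68)·y = 0 and total ω_sun = x + y = 1  ⇒  y = 2/3, x = 1/3
row 2 ring = −(34/68)·2/3 = -1/3
totals (row 1 + row 2): sun 1/3 + 2/3 = 1, ring 1/3 + (-1/3) = 0, arm 1/3 + 0 = 1/3
asked cell (row2, ring) = -1/3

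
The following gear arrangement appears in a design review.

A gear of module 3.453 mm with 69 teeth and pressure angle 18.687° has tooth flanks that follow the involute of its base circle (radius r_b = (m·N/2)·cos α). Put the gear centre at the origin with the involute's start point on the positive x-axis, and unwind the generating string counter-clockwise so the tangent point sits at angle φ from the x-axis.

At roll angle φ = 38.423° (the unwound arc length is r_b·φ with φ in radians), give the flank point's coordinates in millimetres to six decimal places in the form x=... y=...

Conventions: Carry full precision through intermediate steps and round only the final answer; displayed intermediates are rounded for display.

x=135.440830 y=10.842315

class = single-mesh tooth geometry [base-circle involute, m = 3.453, 69T]
pitch radius r_p = m·N/2 = 3.453·69/2 = 119.128500
base radius r_b = r_p·cos α = 119.128500·cos 18.687° = 112.848403
roll angle φ = 38.423° = 0.67060786 rad
x = r_b·(cos φ + φ·sin φ) = 135.440830
y = r_b·(sin φ − φ·cos φ) = 10.842315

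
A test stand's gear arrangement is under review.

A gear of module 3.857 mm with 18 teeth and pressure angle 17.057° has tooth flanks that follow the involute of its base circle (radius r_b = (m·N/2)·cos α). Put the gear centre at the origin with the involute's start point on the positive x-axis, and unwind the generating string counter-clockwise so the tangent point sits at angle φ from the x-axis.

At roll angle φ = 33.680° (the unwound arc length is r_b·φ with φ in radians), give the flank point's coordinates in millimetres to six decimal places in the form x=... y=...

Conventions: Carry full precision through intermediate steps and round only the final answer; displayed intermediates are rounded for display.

x=38.433794 y=2.170210

topology: single-mesh involute geometry — m = 3.857, N = 18
pitch radius r_p = m·N/2 = 3.857·18/2 = 34.713000
base radius r_b = r_p·cos α = 34.713000·cos 17.057° = 33.186094
roll angle φ = 33.680° = 0.58782689 rad
x = r_b·(cos φ + φ·sin φ) = 38.433794
y = r_b·(sin φ − φ·cos φ) = 2.170210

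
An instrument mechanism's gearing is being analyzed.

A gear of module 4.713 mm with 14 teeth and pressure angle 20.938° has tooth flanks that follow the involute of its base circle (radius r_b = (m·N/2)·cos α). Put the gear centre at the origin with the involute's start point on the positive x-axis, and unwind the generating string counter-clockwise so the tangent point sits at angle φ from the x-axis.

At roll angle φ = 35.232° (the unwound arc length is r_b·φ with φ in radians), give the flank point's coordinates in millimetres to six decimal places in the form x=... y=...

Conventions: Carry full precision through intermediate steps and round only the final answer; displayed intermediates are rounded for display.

recognized (one wheel, involute flank): single-mesh tooth geometry, m = 4.713, N = 14
pitch radius r_p = m·N/2 = 4.713·14/2 = 32.991000
base radius r_b = r_p·cos α = 32.991000·cos 20.938° = 30.812527
roll angle φ = 35.232° = 0.61491440 rad
x = r_b·(cos φ + φ·sin φ) = 36.098723
y = r_b·(sin φ − φ·cos φ) = 2.298999

x=36.098723 y=2.298999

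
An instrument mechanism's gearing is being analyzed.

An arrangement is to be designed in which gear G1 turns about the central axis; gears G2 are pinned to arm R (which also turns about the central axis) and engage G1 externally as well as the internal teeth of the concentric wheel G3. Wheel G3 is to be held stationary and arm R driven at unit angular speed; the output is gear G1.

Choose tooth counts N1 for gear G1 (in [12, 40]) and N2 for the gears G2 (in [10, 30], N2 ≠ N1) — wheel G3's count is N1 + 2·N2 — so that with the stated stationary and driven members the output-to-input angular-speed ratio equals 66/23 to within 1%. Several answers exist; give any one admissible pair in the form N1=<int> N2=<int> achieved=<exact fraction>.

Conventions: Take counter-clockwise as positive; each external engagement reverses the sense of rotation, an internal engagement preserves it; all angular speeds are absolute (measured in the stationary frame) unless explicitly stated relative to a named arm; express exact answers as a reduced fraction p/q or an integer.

N1=23 N2=10 achieved=66/23

design class (target 66/23): planetary set
Willis with ω_ring = 0: ω_sun/ω_arm = (N1+N3)/N1; set equal to 66/23  ⇒  N3/N1 = 66/23 − 1 = 43/23
N3 = N1 + 2·N2  ⇒  N2/N1 = (N3/N1 − 1)/2 = (43/23 − 1)/2 = 10/23
smallest multiple with N1 ≥ 12 and N2 ≥ 10: k = 1  ⇒  N1 = 1·23 = 23, N2 = 1·10 = 10 (N1 ≤ 40, N2 ≤ 30, N2 ≠ N1 ✓), N3 = 23 + 2·10 = 43
check: (N1+N3)/N1 with N1 = 23, N3 = 43 gives 66/23; |achieved − target| = 0 ≤ 33/1150 ✓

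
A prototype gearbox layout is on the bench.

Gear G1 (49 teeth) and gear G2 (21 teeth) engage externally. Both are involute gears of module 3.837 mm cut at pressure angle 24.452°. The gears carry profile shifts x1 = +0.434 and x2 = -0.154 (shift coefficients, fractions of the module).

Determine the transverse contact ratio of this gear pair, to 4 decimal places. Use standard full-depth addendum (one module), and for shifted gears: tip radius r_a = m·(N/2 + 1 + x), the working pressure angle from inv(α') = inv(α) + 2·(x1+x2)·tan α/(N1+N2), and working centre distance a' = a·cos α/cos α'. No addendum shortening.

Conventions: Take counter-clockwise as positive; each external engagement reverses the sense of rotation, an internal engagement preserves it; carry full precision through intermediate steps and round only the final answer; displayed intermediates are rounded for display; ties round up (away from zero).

1.4717

recognized (one external pair, fixed centres): single-mesh tooth geometry, m = 3.837, N1 = 49, N2 = 21
base radii: r_b1 = 85.574903, r_b2 = 36.674959
tip radii: r_a1 = 99.508758, r_a2 = 43.534602
inv(α') = inv(24.452°) + 2·(+0.434-0.154)·tan α/(49+21) = 0.03158470  ⇒  α' = 25.41611°
a' = a·cos α / cos α' = 134.2950·cos 24.452°/cos 25.41611° = 135.349727
action lengths: √(r_a1²−r_b1²) = 50.783155, √(r_a2²−r_b2²) = 23.456534
base pitch p_b = π·m·cos α = 10.973122
CR = (50.783155 + 23.456534 − 135.349727·sin 25.41611°)/10.973122 = 1.471693
contact ratio ≈ 1.4717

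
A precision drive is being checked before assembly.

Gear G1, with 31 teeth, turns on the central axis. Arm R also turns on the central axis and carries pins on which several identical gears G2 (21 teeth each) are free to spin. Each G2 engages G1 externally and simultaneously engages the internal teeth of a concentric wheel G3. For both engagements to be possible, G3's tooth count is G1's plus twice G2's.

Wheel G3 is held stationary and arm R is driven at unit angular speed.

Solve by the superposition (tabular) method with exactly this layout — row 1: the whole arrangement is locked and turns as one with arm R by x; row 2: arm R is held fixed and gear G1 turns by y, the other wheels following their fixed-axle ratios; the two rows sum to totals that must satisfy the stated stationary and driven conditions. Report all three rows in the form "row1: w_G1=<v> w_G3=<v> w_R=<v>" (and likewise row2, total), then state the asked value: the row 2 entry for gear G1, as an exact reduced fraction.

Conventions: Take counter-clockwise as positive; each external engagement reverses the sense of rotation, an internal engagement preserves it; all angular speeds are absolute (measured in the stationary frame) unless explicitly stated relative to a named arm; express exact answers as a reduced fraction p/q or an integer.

planetary set (31T centre, 21T on arm, 73T internal) — Willis relation
row 1 — lock + rotate with arm: ω_sun = ω_ring = ω_arm = x
superposition row 2 [arm held]: sun y, ring −(31/73)·y, arm 0
boundary: total ω_ring = x − (31/73)·y = 0 and total ω_arm = x = 1  ⇒  y = 73/31, x = 1
row 2 ring = −(31/73)·73/31 = -1
totals (row 1 + row 2): sun 1 + 73/31 = 104/31, ring 1 + (-1) = 0, arm 1 + 0 = 1
asked cell (row2, sun) = 73/31

row1: w_G1=1 w_G3=1 w_R=1
row2: w_G1=73/31 w_G3=-1 w_R=0
total: w_G1=104/31 w_G3=0 w_R=1
asked value: 73/31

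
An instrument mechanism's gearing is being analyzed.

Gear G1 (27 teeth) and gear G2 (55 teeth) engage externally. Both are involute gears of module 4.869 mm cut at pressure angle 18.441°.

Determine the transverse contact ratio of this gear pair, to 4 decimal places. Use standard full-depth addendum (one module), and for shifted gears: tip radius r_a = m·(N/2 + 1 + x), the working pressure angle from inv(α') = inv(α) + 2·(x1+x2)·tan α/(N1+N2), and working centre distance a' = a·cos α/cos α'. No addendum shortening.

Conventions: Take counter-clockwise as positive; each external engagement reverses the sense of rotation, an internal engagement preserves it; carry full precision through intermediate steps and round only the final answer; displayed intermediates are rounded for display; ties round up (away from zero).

class = single-mesh tooth geometry [involute pair 27T × 55T, m = 4.869]
base radii: r_b1 = 62.356181, r_b2 = 127.021849
tip radii: r_a1 = 70.600500, r_a2 = 138.766500
no profile shift: α' = α, a' = a
action lengths: √(r_a1²−r_b1²) = 33.107965, √(r_a2²−r_b2²) = 55.871203
base pitch p_b = π·m·cos α = 14.510942
CR = (33.107965 + 55.871203 − 199.629000·sin 18.44100°)/14.510942 = 1.780100
contact ratio ≈ 1.7801

1.7801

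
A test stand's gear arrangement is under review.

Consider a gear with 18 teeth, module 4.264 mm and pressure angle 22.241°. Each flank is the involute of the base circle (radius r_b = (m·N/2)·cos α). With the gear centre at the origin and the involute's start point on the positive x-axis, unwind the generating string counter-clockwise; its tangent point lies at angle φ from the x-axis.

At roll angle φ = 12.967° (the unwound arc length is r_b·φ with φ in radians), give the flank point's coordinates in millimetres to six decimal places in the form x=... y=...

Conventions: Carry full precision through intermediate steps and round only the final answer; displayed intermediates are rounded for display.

class = single-mesh tooth geometry [base-circle involute, m = 4.264, 18T]
pitch radius r_p = m·N/2 = 4.264·18/2 = 38.376000
base radius r_b = r_p·cos α = 38.376000·cos 22.241° = 35.520824
roll angle φ = 12.967° = 0.22631684 rad
x = r_b·(cos φ + φ·sin φ) = 36.418885
y = r_b·(sin φ − φ·cos φ) = 0.136548

x=36.418885 y=0.136548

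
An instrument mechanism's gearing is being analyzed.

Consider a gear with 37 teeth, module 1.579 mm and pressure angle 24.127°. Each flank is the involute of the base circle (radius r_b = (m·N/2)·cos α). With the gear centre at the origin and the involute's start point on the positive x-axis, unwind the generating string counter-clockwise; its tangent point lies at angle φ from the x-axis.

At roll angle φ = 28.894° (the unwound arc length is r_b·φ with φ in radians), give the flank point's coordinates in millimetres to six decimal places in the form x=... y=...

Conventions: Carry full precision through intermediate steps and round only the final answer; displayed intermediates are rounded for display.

recognized (one wheel, involute flank): single-mesh tooth geometry, m = 1.579, N = 37
pitch radius r_p = m·N/2 = 1.579·37/2 = 29.211500
base radius r_b = r_p·cos α = 29.211500·cos 24.127° = 26.659632
roll angle φ = 28.894° = 0.50429543 rad
x = r_b·(cos φ + φ·sin φ) = 29.837086
y = r_b·(sin φ − φ·cos φ) = 1.110971

x=29.837086 y=1.110971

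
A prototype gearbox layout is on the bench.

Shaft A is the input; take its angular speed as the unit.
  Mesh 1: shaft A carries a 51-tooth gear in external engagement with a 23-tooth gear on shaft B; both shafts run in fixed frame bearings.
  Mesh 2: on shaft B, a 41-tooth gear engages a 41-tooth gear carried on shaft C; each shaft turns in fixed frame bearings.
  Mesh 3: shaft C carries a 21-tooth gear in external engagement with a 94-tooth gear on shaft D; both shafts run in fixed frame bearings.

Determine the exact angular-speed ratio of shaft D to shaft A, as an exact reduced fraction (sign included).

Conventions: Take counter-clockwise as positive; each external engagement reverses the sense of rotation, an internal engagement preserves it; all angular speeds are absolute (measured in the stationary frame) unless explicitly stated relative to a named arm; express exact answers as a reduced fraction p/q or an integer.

class = fixed-axis compound train [3 meshes; 3 ratios multiply, 3 sense flips]
mesh 1 [51T→23T]: running ratio 51/23, sense −
mesh 2 [41T→41T]: running ratio 51/23, sense +
mesh 3 [21T→94T]: running ratio 1071/2162, sense −
ω_out/ω_in = -1071/2162

-1071/2162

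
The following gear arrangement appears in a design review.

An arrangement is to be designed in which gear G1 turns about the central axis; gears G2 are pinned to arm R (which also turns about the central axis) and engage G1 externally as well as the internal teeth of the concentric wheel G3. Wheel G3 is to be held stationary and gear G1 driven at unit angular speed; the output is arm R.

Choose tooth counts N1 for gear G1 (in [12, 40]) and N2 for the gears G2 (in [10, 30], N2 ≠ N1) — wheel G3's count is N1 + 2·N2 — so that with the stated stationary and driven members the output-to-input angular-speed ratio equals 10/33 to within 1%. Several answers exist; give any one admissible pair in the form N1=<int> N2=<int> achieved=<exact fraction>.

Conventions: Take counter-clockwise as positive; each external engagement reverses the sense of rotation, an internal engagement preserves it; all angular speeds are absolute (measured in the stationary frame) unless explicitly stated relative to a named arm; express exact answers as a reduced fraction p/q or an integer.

design class (target 10/33): planetary set
Willis with ω_ring = 0: ω_arm/ω_sun = N1/(N1+N3); set equal to 10/33  ⇒  N3/N1 = 1/(10/33) − 1 = 23/10
N3 = N1 + 2·N2  ⇒  N2/N1 = (N3/N1 − 1)/2 = (23/10 − 1)/2 = 13/20
smallest multiple with N1 ≥ 12 and N2 ≥ 10: k = 1  ⇒  N1 = 1·20 = 20, N2 = 1·13 = 13 (N1 ≤ 40, N2 ≤ 30, N2 ≠ N1 ✓), N3 = 20 + 2·13 = 46
check: N1/(N1+N3) with N1 = 20, N3 = 46 gives 10/33; |achieved − target| = 0 ≤ 1/330 ✓

N1=20 N2=13 achieved=10/33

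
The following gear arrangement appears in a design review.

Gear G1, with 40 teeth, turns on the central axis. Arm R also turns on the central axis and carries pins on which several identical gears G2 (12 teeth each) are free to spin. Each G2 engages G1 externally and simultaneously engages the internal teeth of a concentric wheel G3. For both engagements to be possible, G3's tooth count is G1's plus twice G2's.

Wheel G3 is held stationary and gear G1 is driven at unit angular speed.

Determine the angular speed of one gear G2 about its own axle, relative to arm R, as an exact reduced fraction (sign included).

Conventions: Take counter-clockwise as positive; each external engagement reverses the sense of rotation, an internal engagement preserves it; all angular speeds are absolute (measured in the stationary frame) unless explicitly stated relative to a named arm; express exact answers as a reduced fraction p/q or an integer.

planetary set (40T centre, 12T on arm, 64T internal) — Willis relation
ring teeth: 40 + 2·12 = 64
40(ω_sun−ω_arm) = −64(ω_ring−ω_arm),  ω_ring = 0, ω_sun = 1
40(1−ω_arm) = −64(0−ω_arm)  ⇒  104·ω_arm = 40  ⇒  ω_arm = 5/13
sun–planet mesh: 40·(1−5/13) = −12·(ω_p−ω_arm)  ⇒  ω_p−ω_arm = -80/39
exact speed ratio = -80/39

-80/39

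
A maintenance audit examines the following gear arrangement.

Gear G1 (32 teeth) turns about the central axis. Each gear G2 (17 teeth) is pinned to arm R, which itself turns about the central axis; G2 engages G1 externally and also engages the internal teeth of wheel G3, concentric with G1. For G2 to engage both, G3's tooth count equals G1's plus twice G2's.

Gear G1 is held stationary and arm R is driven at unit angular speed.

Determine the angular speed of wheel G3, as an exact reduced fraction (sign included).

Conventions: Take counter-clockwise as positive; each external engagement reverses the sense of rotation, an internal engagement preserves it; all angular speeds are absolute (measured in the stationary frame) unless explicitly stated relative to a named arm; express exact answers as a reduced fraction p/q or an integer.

49/33

topology: planetary set — G1 32T / G2 17T / G3 66T, arm = carrier (Willis)
ring teeth: 32 + 2·17 = 66
32(ω_sun−ω_arm) = −66(ω_ring−ω_arm),  ω_sun = 0, ω_arm = 1
ω_ring = 1 − (32/66)(0−1) = 49/33
exact speed ratio = 49/33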